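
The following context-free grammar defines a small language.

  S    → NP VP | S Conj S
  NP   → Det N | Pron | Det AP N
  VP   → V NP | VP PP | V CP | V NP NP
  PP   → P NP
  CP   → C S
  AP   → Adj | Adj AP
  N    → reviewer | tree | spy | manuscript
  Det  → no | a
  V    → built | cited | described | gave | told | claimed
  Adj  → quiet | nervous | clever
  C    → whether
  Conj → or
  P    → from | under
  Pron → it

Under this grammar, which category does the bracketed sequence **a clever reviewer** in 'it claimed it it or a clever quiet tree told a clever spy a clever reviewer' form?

NP

S
  S
    NP
      Pron: it
    VP
      V: claimed
      NP
        Pron: it
      NP
        Pron: it
  Conj: or
  S
    NP
      Det: a
      AP
        Adj: clever
        AP
          Adj: quiet
      N: tree
    VP
      V: told
      NP
        Det: a
        AP
          Adj: clever
        N: spy
      NP
        Det: a
        AP
          Adj: clever
        N: reviewer
The span 'a clever reviewer' is the NP node built by NP → Det AP N.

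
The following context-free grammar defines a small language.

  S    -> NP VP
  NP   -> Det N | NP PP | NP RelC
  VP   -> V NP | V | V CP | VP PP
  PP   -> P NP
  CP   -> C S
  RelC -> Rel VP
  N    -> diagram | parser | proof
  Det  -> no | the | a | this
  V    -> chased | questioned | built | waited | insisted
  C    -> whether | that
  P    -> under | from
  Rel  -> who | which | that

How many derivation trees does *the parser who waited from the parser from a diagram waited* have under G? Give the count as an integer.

5

Two of the 5 distinct bracketings:
[S [NP [NP [NP [Det the] [N parser]] [RelC [Rel who] [VP [V waited]]]] [PP [P from] [NP [NP [Det the] [N parser]] [PP [P from] [NP [Det a] [N diagram]]]]]] [VP [V waited]]]
[S [NP [NP [NP [NP [Det the] [N parser]] [RelC [Rel who] [VP [V waited]]]] [PP [P from] [NP [Det the] [N parser]]]] [PP [P from] [NP [Det a] [N diagram]]]] [VP [V waited]]]
The trees differ in how a recursive rule is bracketed over the same span.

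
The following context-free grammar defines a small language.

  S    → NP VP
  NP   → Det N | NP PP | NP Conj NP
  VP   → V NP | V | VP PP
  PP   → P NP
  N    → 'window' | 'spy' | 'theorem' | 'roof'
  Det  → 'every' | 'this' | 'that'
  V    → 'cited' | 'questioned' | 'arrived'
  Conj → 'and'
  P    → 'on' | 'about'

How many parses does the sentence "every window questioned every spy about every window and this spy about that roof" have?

Two of the 10 distinct bracketings:
[S [NP [Det every] [N window]] [VP [V questioned] [NP [NP [Det every] [N spy]] [PP [P about] [NP [NP [NP [Det every] [N window]] [Conj and] [NP [Det this] [N spy]]] [PP [P about] [NP [Det that] [N roof]]]]]]]]
[S [NP [Det every] [N window]] [VP [V questioned] [NP [NP [Det every] [N spy]] [PP [P about] [NP [NP [Det every] [N window]] [Conj and] [NP [NP [Det this] [N spy]] [PP [P about] [NP [Det that] [N roof]]]]]]]]]
The trees differ in how a recursive rule is bracketed over the same span.

10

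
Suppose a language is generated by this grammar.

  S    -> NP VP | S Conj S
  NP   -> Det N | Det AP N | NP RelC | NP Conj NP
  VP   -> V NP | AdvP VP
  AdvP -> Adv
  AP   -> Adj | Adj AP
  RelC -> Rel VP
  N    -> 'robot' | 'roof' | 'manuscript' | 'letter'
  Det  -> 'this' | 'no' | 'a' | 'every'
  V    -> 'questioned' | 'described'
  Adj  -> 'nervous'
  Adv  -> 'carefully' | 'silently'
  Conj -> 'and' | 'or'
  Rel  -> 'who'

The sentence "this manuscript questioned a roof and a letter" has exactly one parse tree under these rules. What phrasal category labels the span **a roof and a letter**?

S
  NP
    Det: this
    N: manuscript
  VP
    V: questioned
    NP
      NP
        Det: a
        N: roof
      Conj: and
      NP
        Det: a
        N: letter
The span 'a roof and a letter' is the NP node built by NP → NP Conj NP.

NP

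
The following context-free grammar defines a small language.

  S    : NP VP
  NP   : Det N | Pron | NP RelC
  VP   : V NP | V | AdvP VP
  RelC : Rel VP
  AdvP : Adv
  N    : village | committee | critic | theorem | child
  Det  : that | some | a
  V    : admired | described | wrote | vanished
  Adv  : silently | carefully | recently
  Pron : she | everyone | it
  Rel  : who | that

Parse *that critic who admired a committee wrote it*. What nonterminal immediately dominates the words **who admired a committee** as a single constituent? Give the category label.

S
  NP
    NP
      Det: that
      N: critic
    RelC
      Rel: who
      VP
        V: admired
        NP
          Det: a
          N: committee
  VP
    V: wrote
    NP
      Pron: it
The span 'who admired a committee' is the RelC node built by RelC → Rel VP.

RelC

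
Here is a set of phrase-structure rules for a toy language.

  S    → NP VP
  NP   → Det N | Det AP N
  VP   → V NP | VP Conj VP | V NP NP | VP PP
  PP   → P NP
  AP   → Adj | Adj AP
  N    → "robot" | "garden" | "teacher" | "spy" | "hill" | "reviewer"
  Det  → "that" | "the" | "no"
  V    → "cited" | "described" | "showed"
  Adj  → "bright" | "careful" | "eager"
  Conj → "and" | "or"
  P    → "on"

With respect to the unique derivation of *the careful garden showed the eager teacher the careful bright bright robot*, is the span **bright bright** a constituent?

[S [NP [Det the] [AP [Adj careful]] [N garden]] [VP [V showed] [NP [Det the] [AP [Adj eager]] [N teacher]] [NP [Det the] [AP [Adj careful] [AP [Adj bright] [AP [Adj bright]]]] [N robot]]]]
The words 'bright bright' are exhaustively dominated by a single AP node (built by AP → Adj AP), so they form a constituent.

Yes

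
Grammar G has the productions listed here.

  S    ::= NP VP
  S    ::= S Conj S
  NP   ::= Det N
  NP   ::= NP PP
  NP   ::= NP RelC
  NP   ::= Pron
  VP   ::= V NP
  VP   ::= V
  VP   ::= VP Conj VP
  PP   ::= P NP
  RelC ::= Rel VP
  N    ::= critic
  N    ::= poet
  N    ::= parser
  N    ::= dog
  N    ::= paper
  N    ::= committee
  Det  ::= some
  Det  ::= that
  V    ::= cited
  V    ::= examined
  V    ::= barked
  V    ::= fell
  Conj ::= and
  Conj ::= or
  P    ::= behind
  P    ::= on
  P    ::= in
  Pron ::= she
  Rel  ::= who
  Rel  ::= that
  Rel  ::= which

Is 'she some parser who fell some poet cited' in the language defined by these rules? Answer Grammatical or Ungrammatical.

A Pron word can never sit immediately before a Det word in any string this grammar generates, so the substring 'she some' rules out a derivation.

Ungrammatical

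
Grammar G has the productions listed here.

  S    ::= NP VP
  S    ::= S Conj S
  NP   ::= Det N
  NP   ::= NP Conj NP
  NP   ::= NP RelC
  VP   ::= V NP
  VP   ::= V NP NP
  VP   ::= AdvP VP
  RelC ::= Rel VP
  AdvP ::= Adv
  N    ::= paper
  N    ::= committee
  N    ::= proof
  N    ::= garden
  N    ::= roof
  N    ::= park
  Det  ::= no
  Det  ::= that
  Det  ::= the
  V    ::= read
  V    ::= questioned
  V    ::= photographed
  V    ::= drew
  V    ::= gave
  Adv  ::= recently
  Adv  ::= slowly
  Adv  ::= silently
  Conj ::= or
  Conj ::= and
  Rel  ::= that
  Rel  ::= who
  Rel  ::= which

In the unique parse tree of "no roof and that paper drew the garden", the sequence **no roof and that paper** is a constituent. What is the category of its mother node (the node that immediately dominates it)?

S
  NP
    NP
      Det: no
      N: roof
    Conj: and
    NP
      Det: that
      N: paper
  VP
    V: drew
    NP
      Det: the
      N: garden
The span 'no roof and that paper' is the NP node built by NP → NP Conj NP.
Its mother is the S built by S → NP VP.

S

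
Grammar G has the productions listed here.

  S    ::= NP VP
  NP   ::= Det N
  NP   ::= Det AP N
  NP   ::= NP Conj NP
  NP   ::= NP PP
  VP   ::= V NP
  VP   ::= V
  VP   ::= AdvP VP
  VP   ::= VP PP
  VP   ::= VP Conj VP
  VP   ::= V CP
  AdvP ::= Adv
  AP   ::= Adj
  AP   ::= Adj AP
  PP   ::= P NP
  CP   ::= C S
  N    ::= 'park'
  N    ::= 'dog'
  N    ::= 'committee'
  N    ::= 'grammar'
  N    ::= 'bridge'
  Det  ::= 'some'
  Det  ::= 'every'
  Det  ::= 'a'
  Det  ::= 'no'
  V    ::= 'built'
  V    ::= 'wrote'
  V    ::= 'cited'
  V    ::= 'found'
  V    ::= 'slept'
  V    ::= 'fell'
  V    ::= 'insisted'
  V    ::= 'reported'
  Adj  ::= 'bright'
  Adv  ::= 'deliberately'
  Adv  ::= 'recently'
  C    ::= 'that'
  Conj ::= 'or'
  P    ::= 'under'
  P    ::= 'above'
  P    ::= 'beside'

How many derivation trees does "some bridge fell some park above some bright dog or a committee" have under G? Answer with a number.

3

Two of the 3 distinct bracketings:
[S [NP [Det some] [N bridge]] [VP [V fell] [NP [NP [NP [Det some] [N park]] [PP [P above] [NP [Det some] [AP [Adj bright]] [N dog]]]] [Conj or] [NP [Det a] [N committee]]]]]
[S [NP [Det some] [N bridge]] [VP [V fell] [NP [NP [Det some] [N park]] [PP [P above] [NP [NP [Det some] [AP [Adj bright]] [N dog]] [Conj or] [NP [Det a] [N committee]]]]]]]
The trees differ in how a recursive rule is bracketed over the same span.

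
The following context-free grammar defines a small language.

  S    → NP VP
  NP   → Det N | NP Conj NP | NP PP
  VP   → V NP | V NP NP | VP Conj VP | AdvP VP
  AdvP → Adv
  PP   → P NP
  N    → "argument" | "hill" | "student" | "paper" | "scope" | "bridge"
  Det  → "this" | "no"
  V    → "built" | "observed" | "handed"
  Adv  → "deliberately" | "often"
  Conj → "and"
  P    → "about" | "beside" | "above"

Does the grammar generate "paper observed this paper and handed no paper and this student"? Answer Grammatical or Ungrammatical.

Ungrammatical

For S → NP VP, no prefix of the string parses as an NP.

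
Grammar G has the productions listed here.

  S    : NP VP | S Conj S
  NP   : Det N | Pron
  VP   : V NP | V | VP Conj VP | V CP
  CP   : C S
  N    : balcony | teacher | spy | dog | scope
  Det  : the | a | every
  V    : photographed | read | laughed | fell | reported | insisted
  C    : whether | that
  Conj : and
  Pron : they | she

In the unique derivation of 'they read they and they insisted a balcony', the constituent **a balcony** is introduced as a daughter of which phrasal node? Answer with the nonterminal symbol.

[S [S [NP [Pron they]] [VP [V read] [NP [Pron they]]]] [Conj and] [S [NP [Pron they]] [VP [V insisted] [NP [Det a] [N balcony]]]]]
The span 'a balcony' is the NP node built by NP → Det N.
Its mother is the VP built by VP → V NP.

VP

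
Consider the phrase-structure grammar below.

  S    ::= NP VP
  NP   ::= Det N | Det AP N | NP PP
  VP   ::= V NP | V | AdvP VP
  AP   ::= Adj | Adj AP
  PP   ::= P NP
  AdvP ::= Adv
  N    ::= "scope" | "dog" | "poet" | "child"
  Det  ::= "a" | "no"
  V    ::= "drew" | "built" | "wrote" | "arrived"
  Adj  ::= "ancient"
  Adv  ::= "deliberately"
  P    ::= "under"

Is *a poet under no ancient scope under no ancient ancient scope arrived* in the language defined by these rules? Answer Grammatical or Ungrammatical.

Grammatical

S
  NP
    NP
      Det: a
      N: poet
    PP
      P: under
      NP
        NP
          Det: no
          AP
            Adj: ancient
          N: scope
        PP
          P: under
          NP
            Det: no
            AP
              Adj: ancient
              AP
                Adj: ancient
            N: scope
  VP
    V: arrived
The bracketing above is licensed at every node by one of the given productions, with S at the root.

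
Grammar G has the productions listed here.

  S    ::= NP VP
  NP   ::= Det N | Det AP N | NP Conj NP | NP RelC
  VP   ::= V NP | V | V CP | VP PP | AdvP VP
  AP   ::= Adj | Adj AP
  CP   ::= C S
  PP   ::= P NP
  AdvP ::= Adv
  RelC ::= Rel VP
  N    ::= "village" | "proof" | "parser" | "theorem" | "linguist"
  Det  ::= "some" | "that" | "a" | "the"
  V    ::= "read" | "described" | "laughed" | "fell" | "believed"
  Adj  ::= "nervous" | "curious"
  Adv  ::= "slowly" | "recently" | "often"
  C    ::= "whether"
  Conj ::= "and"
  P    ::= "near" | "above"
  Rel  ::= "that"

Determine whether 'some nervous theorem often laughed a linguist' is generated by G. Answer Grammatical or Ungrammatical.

Grammatical

S
  NP
    Det: some
    AP
      Adj: nervous
    N: theorem
  VP
    AdvP
      Adv: often
    VP
      V: laughed
      NP
        Det: a
        N: linguist
Each bracket corresponds to one application of a listed rule, so the string is derivable from S.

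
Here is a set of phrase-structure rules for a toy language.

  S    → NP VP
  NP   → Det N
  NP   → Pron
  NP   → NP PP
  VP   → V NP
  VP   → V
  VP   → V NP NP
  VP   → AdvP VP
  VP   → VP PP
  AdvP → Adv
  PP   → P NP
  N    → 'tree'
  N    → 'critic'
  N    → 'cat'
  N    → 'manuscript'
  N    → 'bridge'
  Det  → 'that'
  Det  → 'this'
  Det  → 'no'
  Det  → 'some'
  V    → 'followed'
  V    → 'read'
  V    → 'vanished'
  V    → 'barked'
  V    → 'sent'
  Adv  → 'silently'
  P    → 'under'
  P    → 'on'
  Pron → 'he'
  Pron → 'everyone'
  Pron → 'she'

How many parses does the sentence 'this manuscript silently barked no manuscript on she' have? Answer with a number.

Two of the 3 distinct bracketings:
[S [NP [Det this] [N manuscript]] [VP [AdvP [Adv silently]] [VP [V barked] [NP [NP [Det no] [N manuscript]] [PP [P on] [NP [Pron she]]]]]]]
[S [NP [Det this] [N manuscript]] [VP [AdvP [Adv silently]] [VP [VP [V barked] [NP [Det no] [N manuscript]]] [PP [P on] [NP [Pron she]]]]]]
The difference turns on whether NP → NP PP is used at the relevant span, versus an alternative expansion of NP.

3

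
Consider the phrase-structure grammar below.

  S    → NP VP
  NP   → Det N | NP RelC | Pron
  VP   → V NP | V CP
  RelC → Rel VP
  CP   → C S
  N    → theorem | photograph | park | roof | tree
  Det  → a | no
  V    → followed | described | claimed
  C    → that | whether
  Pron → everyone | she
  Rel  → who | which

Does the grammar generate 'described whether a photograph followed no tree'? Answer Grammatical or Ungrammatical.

Ungrammatical

For S → NP VP, no prefix of the string parses as an NP.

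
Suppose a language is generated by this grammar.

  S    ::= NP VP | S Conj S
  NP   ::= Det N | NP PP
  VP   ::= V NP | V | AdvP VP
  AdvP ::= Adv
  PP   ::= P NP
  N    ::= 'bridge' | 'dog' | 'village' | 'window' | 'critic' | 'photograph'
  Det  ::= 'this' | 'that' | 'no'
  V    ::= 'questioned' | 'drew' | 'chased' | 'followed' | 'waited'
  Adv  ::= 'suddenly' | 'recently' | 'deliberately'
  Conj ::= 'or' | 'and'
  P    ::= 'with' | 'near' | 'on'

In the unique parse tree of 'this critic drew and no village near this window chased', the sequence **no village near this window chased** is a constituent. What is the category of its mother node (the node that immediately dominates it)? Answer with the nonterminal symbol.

S
  S
    NP
      Det: this
      N: critic
    VP
      V: drew
  Conj: and
  S
    NP
      NP
        Det: no
        N: village
      PP
        P: near
        NP
          Det: this
          N: window
    VP
      V: chased
The span 'no village near this window chased' is the S node built by S → NP VP.
Its mother is the S built by S → S Conj S.

S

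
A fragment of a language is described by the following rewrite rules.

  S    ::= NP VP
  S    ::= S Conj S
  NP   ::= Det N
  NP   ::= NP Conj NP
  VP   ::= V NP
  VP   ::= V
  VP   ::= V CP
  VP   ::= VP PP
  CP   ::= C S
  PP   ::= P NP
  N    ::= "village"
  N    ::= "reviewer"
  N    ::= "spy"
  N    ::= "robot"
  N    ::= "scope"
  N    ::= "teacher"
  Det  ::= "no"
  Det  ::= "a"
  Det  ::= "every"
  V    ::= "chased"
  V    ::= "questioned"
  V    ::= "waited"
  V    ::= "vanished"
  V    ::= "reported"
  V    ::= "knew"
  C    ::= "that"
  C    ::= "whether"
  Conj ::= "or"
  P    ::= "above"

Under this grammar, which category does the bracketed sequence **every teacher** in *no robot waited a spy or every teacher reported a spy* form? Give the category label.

S
  S
    NP
      Det: no
      N: robot
    VP
      V: waited
      NP
        Det: a
        N: spy
  Conj: or
  S
    NP
      Det: every
      N: teacher
    VP
      V: reported
      NP
        Det: a
        N: spy
The span 'every teacher' is the NP node built by NP → Det N.

NP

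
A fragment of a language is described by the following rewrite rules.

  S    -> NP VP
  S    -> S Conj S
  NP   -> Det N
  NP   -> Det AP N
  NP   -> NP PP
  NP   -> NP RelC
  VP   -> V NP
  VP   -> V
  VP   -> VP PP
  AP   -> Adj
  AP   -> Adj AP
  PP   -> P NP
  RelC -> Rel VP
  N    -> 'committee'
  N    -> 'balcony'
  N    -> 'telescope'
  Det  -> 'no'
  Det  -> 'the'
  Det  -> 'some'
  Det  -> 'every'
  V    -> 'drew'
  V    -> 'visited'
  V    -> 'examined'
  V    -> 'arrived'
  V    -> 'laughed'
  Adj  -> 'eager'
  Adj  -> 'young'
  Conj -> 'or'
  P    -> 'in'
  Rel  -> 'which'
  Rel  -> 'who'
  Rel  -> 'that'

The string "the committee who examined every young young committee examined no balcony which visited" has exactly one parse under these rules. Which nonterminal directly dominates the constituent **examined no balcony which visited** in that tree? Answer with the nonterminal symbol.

S

[S [NP [NP [Det the] [N committee]] [RelC [Rel who] [VP [V examined] [NP [Det every] [AP [Adj young] [AP [Adj young]]] [N committee]]]]] [VP [V examined] [NP [NP [Det no] [N balcony]] [RelC [Rel which] [VP [V visited]]]]]]
The span 'examined no balcony which visited' is the VP node built by VP → V NP.
Its mother is the S built by S → NP VP.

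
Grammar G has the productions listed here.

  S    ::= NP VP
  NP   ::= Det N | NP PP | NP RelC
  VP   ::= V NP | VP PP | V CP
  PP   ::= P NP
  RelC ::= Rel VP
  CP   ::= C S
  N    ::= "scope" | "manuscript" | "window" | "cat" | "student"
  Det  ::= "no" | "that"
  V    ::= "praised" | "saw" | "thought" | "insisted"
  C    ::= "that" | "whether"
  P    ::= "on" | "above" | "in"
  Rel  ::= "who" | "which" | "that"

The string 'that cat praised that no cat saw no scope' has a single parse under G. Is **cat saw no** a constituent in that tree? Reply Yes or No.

[S [NP [Det that] [N cat]] [VP [V praised] [CP [C that] [S [NP [Det no] [N cat]] [VP [V saw] [NP [Det no] [N scope]]]]]]]
The smallest constituent containing 'cat saw no' is the S spanning 'no cat saw no scope'; no single node in the tree dominates exactly the given words.

No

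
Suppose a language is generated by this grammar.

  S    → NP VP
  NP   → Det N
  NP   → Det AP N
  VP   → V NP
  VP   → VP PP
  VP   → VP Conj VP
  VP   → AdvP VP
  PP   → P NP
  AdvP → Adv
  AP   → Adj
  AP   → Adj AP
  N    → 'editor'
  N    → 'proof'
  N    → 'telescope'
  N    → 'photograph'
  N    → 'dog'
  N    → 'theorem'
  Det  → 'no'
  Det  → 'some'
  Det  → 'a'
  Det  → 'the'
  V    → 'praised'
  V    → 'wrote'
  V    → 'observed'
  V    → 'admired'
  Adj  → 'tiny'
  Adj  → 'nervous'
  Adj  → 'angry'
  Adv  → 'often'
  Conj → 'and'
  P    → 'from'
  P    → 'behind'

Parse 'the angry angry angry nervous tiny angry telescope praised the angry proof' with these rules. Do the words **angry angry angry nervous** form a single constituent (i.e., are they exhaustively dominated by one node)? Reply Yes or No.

[S [NP [Det the] [AP [Adj angry] [AP [Adj angry] [AP [Adj angry] [AP [Adj nervous] [AP [Adj tiny] [AP [Adj angry]]]]]]] [N telescope]] [VP [V praised] [NP [Det the] [AP [Adj angry]] [N proof]]]]
The smallest constituent containing 'angry angry angry nervous' is the AP spanning 'angry angry angry nervous tiny angry'; no single node in the tree dominates exactly the given words.

No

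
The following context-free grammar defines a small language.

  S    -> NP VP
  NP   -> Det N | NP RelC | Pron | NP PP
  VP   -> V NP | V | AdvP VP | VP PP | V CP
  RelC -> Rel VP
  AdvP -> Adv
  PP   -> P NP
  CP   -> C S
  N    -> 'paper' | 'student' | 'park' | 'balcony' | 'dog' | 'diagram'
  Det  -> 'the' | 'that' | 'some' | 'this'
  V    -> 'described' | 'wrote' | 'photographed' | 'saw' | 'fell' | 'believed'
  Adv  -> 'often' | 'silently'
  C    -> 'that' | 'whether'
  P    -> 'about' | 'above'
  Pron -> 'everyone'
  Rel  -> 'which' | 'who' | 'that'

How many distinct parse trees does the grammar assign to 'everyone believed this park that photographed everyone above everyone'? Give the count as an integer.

Two of the 4 distinct bracketings:
[S [NP [Pron everyone]] [VP [V believed] [NP [NP [Det this] [N park]] [RelC [Rel that] [VP [V photographed] [NP [NP [Pron everyone]] [PP [P above] [NP [Pron everyone]]]]]]]]]
[S [NP [Pron everyone]] [VP [V believed] [NP [NP [Det this] [N park]] [RelC [Rel that] [VP [VP [V photographed] [NP [Pron everyone]]] [PP [P above] [NP [Pron everyone]]]]]]]]
The difference turns on whether NP → NP PP is used at the relevant span, versus an alternative expansion of NP.

4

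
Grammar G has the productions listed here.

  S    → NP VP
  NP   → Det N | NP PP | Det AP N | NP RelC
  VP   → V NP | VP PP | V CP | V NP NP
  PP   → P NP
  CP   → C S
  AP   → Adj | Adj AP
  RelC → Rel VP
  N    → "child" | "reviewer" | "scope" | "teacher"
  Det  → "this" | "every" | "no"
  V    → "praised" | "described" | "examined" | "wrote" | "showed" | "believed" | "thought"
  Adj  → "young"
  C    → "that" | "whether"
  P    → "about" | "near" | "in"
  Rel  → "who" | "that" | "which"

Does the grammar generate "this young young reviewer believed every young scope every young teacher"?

Grammatical

S
  NP
    Det: this
    AP
      Adj: young
      AP
        Adj: young
    N: reviewer
  VP
    V: believed
    NP
      Det: every
      AP
        Adj: young
      N: scope
    NP
      Det: every
      AP
        Adj: young
      N: teacher
Every word is introduced by a lexical rule and the phrasal rules combine the resulting categories into a single S.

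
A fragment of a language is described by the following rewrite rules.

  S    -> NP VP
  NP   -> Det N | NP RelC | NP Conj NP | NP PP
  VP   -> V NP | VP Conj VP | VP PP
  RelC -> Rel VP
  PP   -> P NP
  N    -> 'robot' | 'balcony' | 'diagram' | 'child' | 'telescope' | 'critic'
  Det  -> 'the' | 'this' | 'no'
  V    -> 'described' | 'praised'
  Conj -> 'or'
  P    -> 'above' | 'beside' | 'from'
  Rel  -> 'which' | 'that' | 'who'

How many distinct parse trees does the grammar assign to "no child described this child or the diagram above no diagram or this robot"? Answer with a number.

Two of the 6 distinct bracketings:
[S [NP [Det no] [N child]] [VP [V described] [NP [NP [Det this] [N child]] [Conj or] [NP [NP [NP [Det the] [N diagram]] [PP [P above] [NP [Det no] [N diagram]]]] [Conj or] [NP [Det this] [N robot]]]]]]
[S [NP [Det no] [N child]] [VP [V described] [NP [NP [Det this] [N child]] [Conj or] [NP [NP [Det the] [N diagram]] [PP [P above] [NP [NP [Det no] [N diagram]] [Conj or] [NP [Det this] [N robot]]]]]]]]
The trees differ in how a recursive rule is bracketed over the same span.

6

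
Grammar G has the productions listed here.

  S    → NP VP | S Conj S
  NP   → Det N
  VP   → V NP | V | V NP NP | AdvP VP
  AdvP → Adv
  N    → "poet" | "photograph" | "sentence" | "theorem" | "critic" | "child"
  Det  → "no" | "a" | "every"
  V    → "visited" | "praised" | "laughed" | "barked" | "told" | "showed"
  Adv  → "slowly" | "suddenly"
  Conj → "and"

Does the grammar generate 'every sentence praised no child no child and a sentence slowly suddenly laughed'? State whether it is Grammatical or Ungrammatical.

S
  S
    NP
      Det: every
      N: sentence
    VP
      V: praised
      NP
        Det: no
        N: child
      NP
        Det: no
        N: child
  Conj: and
  S
    NP
      Det: a
      N: sentence
    VP
      AdvP
        Adv: slowly
      VP
        AdvP
          Adv: suddenly
        VP
          V: laughed
Each bracket corresponds to one application of a listed rule, so the string is derivable from S.

Grammatical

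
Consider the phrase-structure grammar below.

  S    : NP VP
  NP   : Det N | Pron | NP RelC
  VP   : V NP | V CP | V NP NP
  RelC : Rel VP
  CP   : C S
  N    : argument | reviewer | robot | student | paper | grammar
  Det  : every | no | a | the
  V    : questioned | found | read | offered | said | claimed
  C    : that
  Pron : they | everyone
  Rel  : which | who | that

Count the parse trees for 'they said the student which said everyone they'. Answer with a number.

The two bracketings:
[S [NP [Pron they]] [VP [V said] [NP [NP [Det the] [N student]] [RelC [Rel which] [VP [V said] [NP [Pron everyone]] [NP [Pron they]]]]]]]
[S [NP [Pron they]] [VP [V said] [NP [NP [Det the] [N student]] [RelC [Rel which] [VP [V said] [NP [Pron everyone]]]]] [NP [Pron they]]]]
The trees differ in how a recursive rule is bracketed over the same span.

2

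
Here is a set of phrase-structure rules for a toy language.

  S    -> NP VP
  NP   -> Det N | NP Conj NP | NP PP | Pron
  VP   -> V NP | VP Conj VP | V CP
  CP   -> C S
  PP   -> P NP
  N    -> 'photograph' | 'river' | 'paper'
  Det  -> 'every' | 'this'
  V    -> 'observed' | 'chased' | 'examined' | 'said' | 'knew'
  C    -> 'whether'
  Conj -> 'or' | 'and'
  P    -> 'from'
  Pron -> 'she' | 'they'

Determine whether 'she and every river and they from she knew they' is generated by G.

Grammatical

[S [NP [NP [Pron she]] [Conj and] [NP [NP [Det every] [N river]] [Conj and] [NP [NP [Pron they]] [PP [P from] [NP [Pron she]]]]]] [VP [V knew] [NP [Pron they]]]]
Every word is introduced by a lexical rule and the phrasal rules combine the resulting categories into a single S.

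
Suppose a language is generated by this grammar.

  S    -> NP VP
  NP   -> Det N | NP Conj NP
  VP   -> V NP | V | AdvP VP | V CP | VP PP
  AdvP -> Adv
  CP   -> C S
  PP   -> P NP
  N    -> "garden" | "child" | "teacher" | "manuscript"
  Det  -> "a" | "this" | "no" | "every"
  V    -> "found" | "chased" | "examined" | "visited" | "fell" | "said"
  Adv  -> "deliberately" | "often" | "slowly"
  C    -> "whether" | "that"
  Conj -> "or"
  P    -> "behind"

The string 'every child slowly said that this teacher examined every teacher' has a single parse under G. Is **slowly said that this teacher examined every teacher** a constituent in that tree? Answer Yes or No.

Yes

[S [NP [Det every] [N child]] [VP [AdvP [Adv slowly]] [VP [V said] [CP [C that] [S [NP [Det this] [N teacher]] [VP [V examined] [NP [Det every] [N teacher]]]]]]]]
The words 'slowly said that this teacher examined every teacher' are exhaustively dominated by a single VP node (built by VP → AdvP VP), so they form a constituent.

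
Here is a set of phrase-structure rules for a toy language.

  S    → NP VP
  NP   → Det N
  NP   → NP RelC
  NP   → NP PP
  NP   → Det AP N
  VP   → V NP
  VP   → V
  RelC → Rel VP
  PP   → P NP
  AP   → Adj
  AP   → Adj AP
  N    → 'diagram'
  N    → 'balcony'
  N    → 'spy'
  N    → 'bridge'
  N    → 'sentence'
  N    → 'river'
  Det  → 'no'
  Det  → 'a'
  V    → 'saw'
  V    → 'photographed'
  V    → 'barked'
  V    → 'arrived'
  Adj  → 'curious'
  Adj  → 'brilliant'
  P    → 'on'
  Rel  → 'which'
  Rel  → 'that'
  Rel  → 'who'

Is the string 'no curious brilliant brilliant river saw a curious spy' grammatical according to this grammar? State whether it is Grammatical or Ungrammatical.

S
  NP
    Det: no
    AP
      Adj: curious
      AP
        Adj: brilliant
        AP
          Adj: brilliant
    N: river
  VP
    V: saw
    NP
      Det: a
      AP
        Adj: curious
      N: spy
Each bracket corresponds to one application of a listed rule, so the string is derivable from S.

Grammatical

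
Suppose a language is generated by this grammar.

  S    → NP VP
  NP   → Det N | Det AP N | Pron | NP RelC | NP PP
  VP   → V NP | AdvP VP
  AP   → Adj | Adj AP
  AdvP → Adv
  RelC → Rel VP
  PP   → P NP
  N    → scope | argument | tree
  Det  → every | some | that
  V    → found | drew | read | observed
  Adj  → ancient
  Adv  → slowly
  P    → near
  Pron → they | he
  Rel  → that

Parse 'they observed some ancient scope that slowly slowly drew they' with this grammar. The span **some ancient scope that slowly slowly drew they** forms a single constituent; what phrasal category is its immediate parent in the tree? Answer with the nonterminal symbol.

[S [NP [Pron they]] [VP [V observed] [NP [NP [Det some] [AP [Adj ancient]] [N scope]] [RelC [Rel that] [VP [AdvP [Adv slowly]] [VP [AdvP [Adv slowly]] [VP [V drew] [NP [Pron they]]]]]]]]]
The span 'some ancient scope that slowly slowly drew they' is the NP node built by NP → NP RelC.
Its mother is the VP built by VP → V NP.

VP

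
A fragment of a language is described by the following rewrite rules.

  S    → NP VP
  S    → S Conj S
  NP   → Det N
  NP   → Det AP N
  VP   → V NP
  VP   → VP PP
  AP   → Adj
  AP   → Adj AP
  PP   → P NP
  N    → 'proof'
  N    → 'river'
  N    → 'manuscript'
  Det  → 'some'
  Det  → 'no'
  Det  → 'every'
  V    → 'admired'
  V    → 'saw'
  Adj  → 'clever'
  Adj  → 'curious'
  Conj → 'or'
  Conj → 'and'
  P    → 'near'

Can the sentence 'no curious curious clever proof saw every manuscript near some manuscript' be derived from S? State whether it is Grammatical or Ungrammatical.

Grammatical

S
  NP
    Det: no
    AP
      Adj: curious
      AP
        Adj: curious
        AP
          Adj: clever
    N: proof
  VP
    VP
      V: saw
      NP
        Det: every
        N: manuscript
    PP
      P: near
      NP
        Det: some
        N: manuscript
The bracketing above is licensed at every node by one of the given productions, with S at the root.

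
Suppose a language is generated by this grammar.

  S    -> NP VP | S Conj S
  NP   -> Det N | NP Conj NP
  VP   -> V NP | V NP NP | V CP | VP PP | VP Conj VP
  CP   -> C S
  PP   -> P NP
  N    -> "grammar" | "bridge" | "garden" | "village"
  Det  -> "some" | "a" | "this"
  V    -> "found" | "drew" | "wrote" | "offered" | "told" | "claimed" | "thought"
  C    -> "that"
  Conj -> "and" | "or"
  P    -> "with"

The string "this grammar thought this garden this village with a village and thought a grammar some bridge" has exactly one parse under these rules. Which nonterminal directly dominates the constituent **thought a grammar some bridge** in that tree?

VP

S
  NP
    Det: this
    N: grammar
  VP
    VP
      VP
        V: thought
        NP
          Det: this
          N: garden
        NP
          Det: this
          N: village
      PP
        P: with
        NP
          Det: a
          N: village
    Conj: and
    VP
      V: thought
      NP
        Det: a
        N: grammar
      NP
        Det: some
        N: bridge
The span 'thought a grammar some bridge' is the VP node built by VP → V NP NP.
Its mother is the VP built by VP → VP Conj VP.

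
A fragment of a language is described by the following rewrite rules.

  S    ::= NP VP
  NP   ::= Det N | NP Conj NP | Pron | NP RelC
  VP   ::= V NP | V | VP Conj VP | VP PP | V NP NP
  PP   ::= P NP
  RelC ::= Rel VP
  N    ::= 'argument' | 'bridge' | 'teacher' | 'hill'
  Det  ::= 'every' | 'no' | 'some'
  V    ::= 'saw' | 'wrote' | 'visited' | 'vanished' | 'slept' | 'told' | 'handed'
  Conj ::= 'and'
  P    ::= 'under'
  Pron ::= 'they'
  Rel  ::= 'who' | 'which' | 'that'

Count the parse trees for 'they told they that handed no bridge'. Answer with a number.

The two bracketings:
[S [NP [Pron they]] [VP [V told] [NP [NP [Pron they]] [RelC [Rel that] [VP [V handed] [NP [Det no] [N bridge]]]]]]]
[S [NP [Pron they]] [VP [V told] [NP [NP [Pron they]] [RelC [Rel that] [VP [V handed]]]] [NP [Det no] [N bridge]]]]
The difference turns on whether VP → V is used at the relevant span, versus an alternative expansion of VP.

2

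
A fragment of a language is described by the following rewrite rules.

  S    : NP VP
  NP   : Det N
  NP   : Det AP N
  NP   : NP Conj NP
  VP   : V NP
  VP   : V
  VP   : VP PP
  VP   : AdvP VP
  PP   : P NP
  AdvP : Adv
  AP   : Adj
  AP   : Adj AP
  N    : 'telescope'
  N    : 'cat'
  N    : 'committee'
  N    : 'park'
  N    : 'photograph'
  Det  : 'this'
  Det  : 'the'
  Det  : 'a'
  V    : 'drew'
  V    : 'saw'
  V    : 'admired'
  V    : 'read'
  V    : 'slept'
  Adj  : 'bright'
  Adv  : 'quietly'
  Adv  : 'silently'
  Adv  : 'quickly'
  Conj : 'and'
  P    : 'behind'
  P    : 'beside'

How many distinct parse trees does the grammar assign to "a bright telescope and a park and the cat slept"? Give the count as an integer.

2

The two bracketings:
[S [NP [NP [Det a] [AP [Adj bright]] [N telescope]] [Conj and] [NP [NP [Det a] [N park]] [Conj and] [NP [Det the] [N cat]]]] [VP [V slept]]]
[S [NP [NP [NP [Det a] [AP [Adj bright]] [N telescope]] [Conj and] [NP [Det a] [N park]]] [Conj and] [NP [Det the] [N cat]]] [VP [V slept]]]
The trees differ in how a recursive rule is bracketed over the same span.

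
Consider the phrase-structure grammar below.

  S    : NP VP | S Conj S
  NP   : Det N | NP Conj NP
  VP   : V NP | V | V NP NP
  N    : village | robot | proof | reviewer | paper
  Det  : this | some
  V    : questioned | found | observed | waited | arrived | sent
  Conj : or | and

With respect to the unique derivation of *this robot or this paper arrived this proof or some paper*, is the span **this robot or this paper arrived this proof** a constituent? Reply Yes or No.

[S [NP [NP [Det this] [N robot]] [Conj or] [NP [Det this] [N paper]]] [VP [V arrived] [NP [NP [Det this] [N proof]] [Conj or] [NP [Det some] [N paper]]]]]
The smallest constituent containing 'this robot or this paper arrived this proof' is the S spanning 'this robot or this paper arrived this proof or some paper'; no single node in the tree dominates exactly the given words.

No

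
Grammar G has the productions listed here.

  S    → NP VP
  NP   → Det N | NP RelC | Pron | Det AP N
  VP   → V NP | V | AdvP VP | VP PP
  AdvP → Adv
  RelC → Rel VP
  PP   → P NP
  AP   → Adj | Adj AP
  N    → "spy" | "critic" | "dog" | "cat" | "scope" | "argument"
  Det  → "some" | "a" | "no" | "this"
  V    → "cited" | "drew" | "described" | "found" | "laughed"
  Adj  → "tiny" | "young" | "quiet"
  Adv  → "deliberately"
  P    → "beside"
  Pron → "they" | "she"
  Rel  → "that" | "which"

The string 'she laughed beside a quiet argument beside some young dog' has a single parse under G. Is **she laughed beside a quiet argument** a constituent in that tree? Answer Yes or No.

[S [NP [Pron she]] [VP [VP [VP [V laughed]] [PP [P beside] [NP [Det a] [AP [Adj quiet]] [N argument]]]] [PP [P beside] [NP [Det some] [AP [Adj young]] [N dog]]]]]
The smallest constituent containing 'she laughed beside a quiet argument' is the S spanning 'she laughed beside a quiet argument beside some young dog'; no single node in the tree dominates exactly the given words.

No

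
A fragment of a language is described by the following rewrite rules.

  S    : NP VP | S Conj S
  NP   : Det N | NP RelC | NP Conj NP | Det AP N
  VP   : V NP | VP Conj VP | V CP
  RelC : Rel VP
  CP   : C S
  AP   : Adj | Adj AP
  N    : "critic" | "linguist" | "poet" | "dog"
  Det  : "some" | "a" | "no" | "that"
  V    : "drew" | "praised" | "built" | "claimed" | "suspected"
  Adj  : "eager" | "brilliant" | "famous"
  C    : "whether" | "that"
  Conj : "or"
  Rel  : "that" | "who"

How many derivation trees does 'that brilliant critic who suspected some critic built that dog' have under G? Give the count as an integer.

[S [NP [NP [Det that] [AP [Adj brilliant]] [N critic]] [RelC [Rel who] [VP [V suspected] [NP [Det some] [N critic]]]]] [VP [V built] [NP [Det that] [N dog]]]]
No rule offers an alternative attachment or grouping for any span, so this is the only derivation.

1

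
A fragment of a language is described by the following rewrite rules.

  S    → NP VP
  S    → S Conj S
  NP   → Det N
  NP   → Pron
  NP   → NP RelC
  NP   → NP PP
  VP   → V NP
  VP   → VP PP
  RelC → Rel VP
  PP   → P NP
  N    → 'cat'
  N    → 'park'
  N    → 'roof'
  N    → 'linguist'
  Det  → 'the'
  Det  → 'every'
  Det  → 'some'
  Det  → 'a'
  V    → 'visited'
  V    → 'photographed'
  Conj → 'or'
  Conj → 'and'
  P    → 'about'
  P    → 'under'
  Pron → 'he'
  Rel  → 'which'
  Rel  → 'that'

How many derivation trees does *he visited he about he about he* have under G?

5

Two of the 5 distinct bracketings:
[S [NP [Pron he]] [VP [V visited] [NP [NP [Pron he]] [PP [P about] [NP [NP [Pron he]] [PP [P about] [NP [Pron he]]]]]]]]
[S [NP [Pron he]] [VP [V visited] [NP [NP [NP [Pron he]] [PP [P about] [NP [Pron he]]]] [PP [P about] [NP [Pron he]]]]]]
The trees differ in how a recursive rule is bracketed over the same span.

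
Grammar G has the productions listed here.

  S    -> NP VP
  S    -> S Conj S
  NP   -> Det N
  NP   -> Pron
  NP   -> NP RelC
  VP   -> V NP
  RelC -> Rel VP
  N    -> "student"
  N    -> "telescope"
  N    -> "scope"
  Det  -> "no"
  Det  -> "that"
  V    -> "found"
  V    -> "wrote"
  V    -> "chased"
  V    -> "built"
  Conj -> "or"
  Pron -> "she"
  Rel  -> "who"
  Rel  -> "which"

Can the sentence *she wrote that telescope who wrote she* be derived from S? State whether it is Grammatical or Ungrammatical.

Grammatical

S
  NP
    Pron: she
  VP
    V: wrote
    NP
      NP
        Det: that
        N: telescope
      RelC
        Rel: who
        VP
          V: wrote
          NP
            Pron: she
The bracketing above is licensed at every node by one of the given productions, with S at the root.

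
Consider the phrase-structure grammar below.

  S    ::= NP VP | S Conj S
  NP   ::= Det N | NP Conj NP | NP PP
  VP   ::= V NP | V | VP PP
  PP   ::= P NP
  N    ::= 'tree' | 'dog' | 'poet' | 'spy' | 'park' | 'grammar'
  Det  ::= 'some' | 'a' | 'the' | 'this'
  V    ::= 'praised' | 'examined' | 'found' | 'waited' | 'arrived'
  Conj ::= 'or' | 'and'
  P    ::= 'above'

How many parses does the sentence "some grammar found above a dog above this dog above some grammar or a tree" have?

Two of the 9 distinct bracketings:
[S [NP [Det some] [N grammar]] [VP [VP [V found]] [PP [P above] [NP [NP [NP [Det a] [N dog]] [PP [P above] [NP [NP [Det this] [N dog]] [PP [P above] [NP [Det some] [N grammar]]]]]] [Conj or] [NP [Det a] [N tree]]]]]]
[S [NP [Det some] [N grammar]] [VP [VP [V found]] [PP [P above] [NP [NP [NP [NP [Det a] [N dog]] [PP [P above] [NP [Det this] [N dog]]]] [PP [P above] [NP [Det some] [N grammar]]]] [Conj or] [NP [Det a] [N tree]]]]]]
The trees differ in how a recursive rule is bracketed over the same span.

9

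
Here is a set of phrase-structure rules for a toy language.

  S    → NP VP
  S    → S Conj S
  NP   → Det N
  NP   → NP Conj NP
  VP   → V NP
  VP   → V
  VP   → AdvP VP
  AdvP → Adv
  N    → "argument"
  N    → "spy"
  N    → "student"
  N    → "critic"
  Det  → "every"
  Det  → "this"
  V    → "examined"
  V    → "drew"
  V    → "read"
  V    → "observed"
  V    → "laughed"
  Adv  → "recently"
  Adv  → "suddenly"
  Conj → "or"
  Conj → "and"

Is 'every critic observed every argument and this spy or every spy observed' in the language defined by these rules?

Grammatical

S
  S
    NP
      Det: every
      N: critic
    VP
      V: observed
      NP
        Det: every
        N: argument
  Conj: and
  S
    NP
      NP
        Det: this
        N: spy
      Conj: or
      NP
        Det: every
        N: spy
    VP
      V: observed
Each bracket corresponds to one application of a listed rule, so the string is derivable from S.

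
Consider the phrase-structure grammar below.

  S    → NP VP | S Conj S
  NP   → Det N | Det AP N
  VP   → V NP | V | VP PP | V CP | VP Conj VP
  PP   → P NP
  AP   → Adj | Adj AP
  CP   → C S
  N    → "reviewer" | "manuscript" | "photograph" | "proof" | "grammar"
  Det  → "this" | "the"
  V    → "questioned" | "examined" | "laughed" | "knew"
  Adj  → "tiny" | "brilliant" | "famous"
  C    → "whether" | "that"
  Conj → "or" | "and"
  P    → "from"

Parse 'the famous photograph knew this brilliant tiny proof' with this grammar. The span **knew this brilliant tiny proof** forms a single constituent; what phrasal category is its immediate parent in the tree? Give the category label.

S

[S [NP [Det the] [AP [Adj famous]] [N photograph]] [VP [V knew] [NP [Det this] [AP [Adj brilliant] [AP [Adj tiny]]] [N proof]]]]
The span 'knew this brilliant tiny proof' is the VP node built by VP → V NP.
Its mother is the S built by S → NP VP.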